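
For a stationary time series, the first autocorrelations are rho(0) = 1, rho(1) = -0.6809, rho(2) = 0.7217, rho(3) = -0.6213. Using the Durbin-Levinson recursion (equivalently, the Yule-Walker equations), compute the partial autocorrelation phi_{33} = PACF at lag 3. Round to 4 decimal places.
\phi_{33} = -0.0939

The PACF at lag k is phi_{kk}, the last component of the solution
to the Yule-Walker system G_k phi = r_k where
  (G_k)_{ij} = rho(|i - j|), (r_k)_i = rho(i), i,j = 1..k.
Equivalently, Durbin-Levinson gives phi_{kk} iteratively:
  phi_{11} = rho(1)
  phi_{kk} = [rho(k) - sum_{j=1..k-1} phi_{k-1,j} rho(k-j)]
            / [1 - sum_{j=1..k-1} phi_{k-1,j} rho(j)],
  phi_{k,j} = phi_{k-1,j} - phi_{kk} phi_{k-1,k-j},  j = 1..k-1.
Step k = 1:
  phi_11 = rho(1) = -0.6809.
Step k = 2:
  phi_22 = [rho(2) - phi_11 rho(1)] / [1 - phi_11 rho(1)] = [0.7217 - (-0.6809)(-0.6809)] / [1 - (-0.6809)(-0.6809)]
         = 0.25807519 / 0.53637519 = 0.481147.
  Update: phi_21 = phi_11 - phi_22 phi_11 = -0.6809 - (0.481147)(-0.6809) = -0.353287.
Step k = 3:
  phi_33 = [rho(3) - phi_21 rho(2) - phi_22 rho(1)] / [1 - phi_21 rho(1) - phi_22 rho(2)]
    numerator   = -0.6213 - (-0.353287)(0.7217) - (0.481147)(-0.6809) = -0.03871982
    denominator = 1 - (-0.353287)(-0.6809) - (0.481147)(0.7217) = 0.41220315
  phi_33 = -0.03871982 / 0.41220315 = -0.0939.
Therefore phi_{33} = -0.0939.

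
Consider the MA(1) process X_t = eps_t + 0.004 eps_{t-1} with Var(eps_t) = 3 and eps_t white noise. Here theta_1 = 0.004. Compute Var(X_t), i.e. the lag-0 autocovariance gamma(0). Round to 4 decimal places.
\gamma(0) = 3.0000

For an MA(q) process X_t = eps_t + sum_i theta_i eps_{t-i} with
Var(eps_t) = sigma^2, the variance is
  gamma(0) = sigma^2 * (1 + sum_i theta_i^2).
  sum_i theta_i^2 = (0.004)^2 = 0.000016.
  gamma(0) = 3 * (1 + 0.000016) = 3 * 1.000016 = 3.000048, which rounds to 3.0000.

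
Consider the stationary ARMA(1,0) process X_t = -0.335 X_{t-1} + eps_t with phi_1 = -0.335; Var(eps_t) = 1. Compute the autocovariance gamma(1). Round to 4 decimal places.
\gamma(1) = -0.3773

Multiply the model equation by X_{t-k} and take expectations. With theta_0 = psi_0 = 1 and psi_j the MA(infinity) weights, this gives
  gamma(k) - sum_i phi_i gamma(k-i) = c_k,
  c_k = sigma^2 * sum_{j=k..q} theta_j psi_{j-k}   (c_k = 0 for k > q),
using gamma(-m) = gamma(m).
Pure AR (q = 0): c_0 = sigma^2 = 1, c_k = 0 for k >= 1.
Equations for k = 0 and k = 1 (AR order 1):
  gamma(0) = phi_1 gamma(1) + c_0
  gamma(1) = phi_1 gamma(0) + c_1
Substituting the second into the first: gamma(0) (1 - phi_1^2) = c_0 + phi_1 c_1, so
  gamma(0) = c_0 / (1 - phi_1^2) = 1 / (1 - (-0.335)^2) = 1 / 0.887775 = 1.126412.
  gamma(1) = phi_1 gamma(0) = (-0.335)(1.126412) = -0.377348.
Therefore gamma(1) = -0.3773 (to 4 decimal places).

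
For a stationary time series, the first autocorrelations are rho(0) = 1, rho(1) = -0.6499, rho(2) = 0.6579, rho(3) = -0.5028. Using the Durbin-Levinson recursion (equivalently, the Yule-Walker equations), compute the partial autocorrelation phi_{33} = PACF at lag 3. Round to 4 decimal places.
\phi_{33} = 0.0320

The PACF at lag k is phi_{kk}, the last component of the solution
to the Yule-Walker system G_k phi = r_k where
  (G_k)_{ij} = rho(|i - j|), (r_k)_i = rho(i), i,j = 1..k.
Equivalently, Durbin-Levinson gives phi_{kk} iteratively:
  phi_{11} = rho(1)
  phi_{kk} = [rho(k) - sum_{j=1..k-1} phi_{k-1,j} rho(k-j)]
            / [1 - sum_{j=1..k-1} phi_{k-1,j} rho(j)],
  phi_{k,j} = phi_{k-1,j} - phi_{kk} phi_{k-1,k-j},  j = 1..k-1.
Step k = 1:
  phi_11 = rho(1) = -0.6499.
Step k = 2:
  phi_22 = [rho(2) - phi_11 rho(1)] / [1 - phi_11 rho(1)] = [0.6579 - (-0.6499)(-0.6499)] / [1 - (-0.6499)(-0.6499)]
         = 0.23552999 / 0.57762999 = 0.407752.
  Update: phi_21 = phi_11 - phi_22 phi_11 = -0.6499 - (0.407752)(-0.6499) = -0.384902.
Step k = 3:
  phi_33 = [rho(3) - phi_21 rho(2) - phi_22 rho(1)] / [1 - phi_21 rho(1) - phi_22 rho(2)]
    numerator   = -0.5028 - (-0.384902)(0.6579) - (0.407752)(-0.6499) = 0.01542511
    denominator = 1 - (-0.384902)(-0.6499) - (0.407752)(0.6579) = 0.48159208
  phi_33 = 0.01542511 / 0.48159208 = 0.032.
Therefore phi_{33} = 0.0320.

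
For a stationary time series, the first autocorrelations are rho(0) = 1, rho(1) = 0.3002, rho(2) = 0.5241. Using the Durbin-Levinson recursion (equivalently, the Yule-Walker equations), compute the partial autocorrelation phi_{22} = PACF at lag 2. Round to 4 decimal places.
\phi_{22} = 0.4770

The PACF at lag k is phi_{kk}, the last component of the solution
to the Yule-Walker system G_k phi = r_k where
  (G_k)_{ij} = rho(|i - j|), (r_k)_i = rho(i), i,j = 1..k.
Equivalently, Durbin-Levinson gives phi_{kk} iteratively:
  phi_{11} = rho(1)
  phi_{kk} = [rho(k) - sum_{j=1..k-1} phi_{k-1,j} rho(k-j)]
            / [1 - sum_{j=1..k-1} phi_{k-1,j} rho(j)],
  phi_{k,j} = phi_{k-1,j} - phi_{kk} phi_{k-1,k-j},  j = 1..k-1.
Step k = 1:
  phi_11 = rho(1) = 0.3002.
Step k = 2:
  phi_22 = [rho(2) - phi_11 rho(1)] / [1 - phi_11 rho(1)] = [0.5241 - (0.3002)(0.3002)] / [1 - (0.3002)(0.3002)]
         = 0.43397996 / 0.90987996 = 0.477.
Therefore phi_{22} = 0.4770.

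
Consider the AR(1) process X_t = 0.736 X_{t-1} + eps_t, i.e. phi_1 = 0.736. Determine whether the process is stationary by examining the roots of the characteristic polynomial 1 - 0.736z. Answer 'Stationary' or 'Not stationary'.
\text{Stationary}

The AR(p) characteristic polynomial is P(z) = 1 - 0.736z.
Stationarity requires all roots to lie outside the unit circle, i.e. |z| > 1 for every root.
This is linear in z: 1 + (-0.736) z = 0  =>  z = -1/(-0.736) = 1.358696,  |z| = 1.358696.
Moduli of all roots: 1.3587.
All moduli strictly greater than 1? Yes.
Verdict: Stationary.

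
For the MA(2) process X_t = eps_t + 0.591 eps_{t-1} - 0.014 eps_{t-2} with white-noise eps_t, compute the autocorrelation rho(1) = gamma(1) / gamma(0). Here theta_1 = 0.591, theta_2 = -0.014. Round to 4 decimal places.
\rho(1) = 0.4318

For an MA(q) process with theta_0 = 1, the autocovariance is
  gamma(k) = sigma^2 * sum_{i=0..q-k} theta_i * theta_{i+k},
and rho(k) = gamma(k) / gamma(0). Sigma^2 cancels.
  numerator   = (1)*(0.591) + (0.591)*(-0.014) = 0.582726.
  denominator = (1)^2 + (0.591)^2 + (-0.014)^2 = 1.349477.
  rho(1) = 0.582726 / 1.349477 = 0.4318.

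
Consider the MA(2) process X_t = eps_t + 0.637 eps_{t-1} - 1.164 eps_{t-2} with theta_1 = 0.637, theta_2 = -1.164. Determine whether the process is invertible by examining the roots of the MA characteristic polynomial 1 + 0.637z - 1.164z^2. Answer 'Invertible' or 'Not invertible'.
\text{Not invertible}

The MA(q) characteristic polynomial is P(z) = 1 + 0.637z - 1.164z^2.
Invertibility requires all roots to lie outside the unit circle, i.e. |z| > 1 for every root.
Set 1 + (0.637) z + (-1.164) z^2 = 0, i.e. a z^2 + b z + c = 0 with a = -1.164, b = 0.637, c = 1.
Discriminant D = b^2 - 4ac = (0.637)^2 - 4*(-1.164)*1 = 0.405769 - (-4.656) = 5.061769.
D >= 0, so the roots are real: z = (-b +/- sqrt(D)) / (2a) = (-0.637 +/- 2.249838) / (-2.328).
  z_1 = (-0.637 + 2.249838) / (-2.328) = -0.6928,   |z_1| = 0.6928.
  z_2 = (-0.637 - 2.249838) / (-2.328) = 1.2401,   |z_2| = 1.2401.
Moduli of all roots: 0.6928, 1.2401.
All moduli strictly greater than 1? No.
Verdict: Not invertible.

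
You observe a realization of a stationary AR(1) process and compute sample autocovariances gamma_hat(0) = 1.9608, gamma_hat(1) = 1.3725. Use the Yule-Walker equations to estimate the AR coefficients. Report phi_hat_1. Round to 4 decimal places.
\hat\phi_{1} = 0.7000

The Yule-Walker equations for an AR(p) process read, in matrix form,
  Gamma_p phi = r_p,   with   (Gamma_p)_{ij} = gamma(|i - j|),
                       (r_p)_i = gamma(i),   i,j = 1..p.
Substitute the sample gammas (Toeplitz matrix and right-hand side of size 1):
  Gamma_p = [[1.9608]]
  r_p     = [1.3725]
With p = 1 this is the single equation gamma(0) phi_1 = gamma(1):
  phi_hat_1 = gamma(1) / gamma(0) = 1.3725 / 1.9608 = 0.7000.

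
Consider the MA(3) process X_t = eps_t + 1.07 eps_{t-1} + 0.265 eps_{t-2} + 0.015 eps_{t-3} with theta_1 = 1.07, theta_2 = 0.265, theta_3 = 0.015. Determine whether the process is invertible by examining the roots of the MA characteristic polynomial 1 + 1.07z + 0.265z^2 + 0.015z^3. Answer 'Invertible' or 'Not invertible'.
\text{Invertible}

The MA(q) characteristic polynomial is P(z) = 1 + 1.07z + 0.265z^2 + 0.015z^3.
Invertibility requires all roots to lie outside the unit circle, i.e. |z| > 1 for every root.
Degree 3: look for a simple real root z0 first, then factor out (1 - z/z0) and solve the remaining quadratic.
Testing z0 = -4: P(-4) = 1 + (1.07)(-4) + (0.265)(-4)^2 + (0.015)(-4)^3
  = 1 + (-4.28) + (4.24) + (-0.96) = 0.  So z_0 = -4 is a root, |z_0| = 4.
Divide out the factor (1 + 0.25 z) = (1 - z/z0) (since 1/z0 = -0.25):
  P(z) = (1 + 0.25 z)(1 + (0.82) z + (0.06) z^2)
  [check: z-coef 0.82 - (-0.25) = 1.07; z^2-coef 0.06 - (-0.25)(0.82) = 0.265; z^3-coef -(-0.25)(0.06) = 0.015.]
Remaining roots from the quadratic factor 1 + (0.82) z + (0.06) z^2:
  Set 1 + (0.82) z + (0.06) z^2 = 0, i.e. a z^2 + b z + c = 0 with a = 0.06, b = 0.82, c = 1.
  Discriminant D = b^2 - 4ac = (0.82)^2 - 4*(0.06)*1 = 0.6724 - (0.24) = 0.4324.
  D >= 0, so the roots are real: z = (-b +/- sqrt(D)) / (2a) = (-0.82 +/- 0.657571) / (0.12).
    z_1 = (-0.82 + 0.657571) / (0.12) = -1.3536,   |z_1| = 1.3536.
    z_2 = (-0.82 - 0.657571) / (0.12) = -12.3131,   |z_2| = 12.3131.
Moduli of all roots: 4.0000, 1.3536, 12.3131.
All moduli strictly greater than 1? Yes.
Verdict: Invertible.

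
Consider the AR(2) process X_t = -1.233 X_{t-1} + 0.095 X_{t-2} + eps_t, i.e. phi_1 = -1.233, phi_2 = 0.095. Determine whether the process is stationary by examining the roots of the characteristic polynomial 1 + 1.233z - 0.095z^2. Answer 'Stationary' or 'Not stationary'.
\text{Not stationary}

The AR(p) characteristic polynomial is P(z) = 1 + 1.233z - 0.095z^2.
Stationarity requires all roots to lie outside the unit circle, i.e. |z| > 1 for every root.
Set 1 + (1.233) z + (-0.095) z^2 = 0, i.e. a z^2 + b z + c = 0 with a = -0.095, b = 1.233, c = 1.
Discriminant D = b^2 - 4ac = (1.233)^2 - 4*(-0.095)*1 = 1.520289 - (-0.38) = 1.900289.
D >= 0, so the roots are real: z = (-b +/- sqrt(D)) / (2a) = (-1.233 +/- 1.37851) / (-0.19).
  z_1 = (-1.233 + 1.37851) / (-0.19) = -0.7658,   |z_1| = 0.7658.
  z_2 = (-1.233 - 1.37851) / (-0.19) = 13.7448,   |z_2| = 13.7448.
Moduli of all roots: 0.7658, 13.7448.
All moduli strictly greater than 1? No.
Verdict: Not stationary.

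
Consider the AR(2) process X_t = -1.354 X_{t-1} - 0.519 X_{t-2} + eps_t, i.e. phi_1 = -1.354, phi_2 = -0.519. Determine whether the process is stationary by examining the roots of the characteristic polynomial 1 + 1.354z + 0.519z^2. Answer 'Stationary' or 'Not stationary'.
\text{Stationary}

The AR(p) characteristic polynomial is P(z) = 1 + 1.354z + 0.519z^2.
Stationarity requires all roots to lie outside the unit circle, i.e. |z| > 1 for every root.
Set 1 + (1.354) z + (0.519) z^2 = 0, i.e. a z^2 + b z + c = 0 with a = 0.519, b = 1.354, c = 1.
Discriminant D = b^2 - 4ac = (1.354)^2 - 4*(0.519)*1 = 1.833316 - (2.076) = -0.242684.
D < 0, so the roots are the complex-conjugate pair z = (-b +/- i sqrt(-D)) / (2a) = -1.3044 +/- 0.4746i.
For a conjugate pair |z|^2 = z * conj(z) = (product of roots) = c/a = 1/(0.519) = 1.926782, so |z| = sqrt(1.926782) = 1.3881 for both roots.
Moduli of all roots: 1.3881, 1.3881.
All moduli strictly greater than 1? Yes.
Verdict: Stationary.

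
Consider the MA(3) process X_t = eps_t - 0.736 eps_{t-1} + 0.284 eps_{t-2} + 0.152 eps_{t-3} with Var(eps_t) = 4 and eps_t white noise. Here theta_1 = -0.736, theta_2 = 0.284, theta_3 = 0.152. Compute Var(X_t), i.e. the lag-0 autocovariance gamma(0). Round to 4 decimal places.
\gamma(0) = 6.5818

For an MA(q) process X_t = eps_t + sum_i theta_i eps_{t-i} with
Var(eps_t) = sigma^2, the variance is
  gamma(0) = sigma^2 * (1 + sum_i theta_i^2).
  sum_i theta_i^2 = (-0.736)^2 + (0.284)^2 + (0.152)^2 = 0.541696 + 0.080656 + 0.023104 = 0.645456.
  gamma(0) = 4 * (1 + 0.645456) = 4 * 1.645456 = 6.581824, which rounds to 6.5818.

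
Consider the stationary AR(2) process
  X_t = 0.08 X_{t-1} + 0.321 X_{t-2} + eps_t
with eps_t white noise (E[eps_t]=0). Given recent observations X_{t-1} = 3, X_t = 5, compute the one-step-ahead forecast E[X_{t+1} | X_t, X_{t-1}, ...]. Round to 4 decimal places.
E[X_{t+1} \mid \mathcal F_t] = 1.3630

For an AR(p) model X_t = c + sum_i phi_i X_{t-i} + eps_t, the
one-step-ahead conditional mean is
  E[X_{t+1} | X_t, ...] = c + sum_i phi_i X_{t+1-i}.
Substitute known values:
  E[X_{t+1} | ...] = (0.08) * (5) + (0.321) * (3)
                   = 1.3630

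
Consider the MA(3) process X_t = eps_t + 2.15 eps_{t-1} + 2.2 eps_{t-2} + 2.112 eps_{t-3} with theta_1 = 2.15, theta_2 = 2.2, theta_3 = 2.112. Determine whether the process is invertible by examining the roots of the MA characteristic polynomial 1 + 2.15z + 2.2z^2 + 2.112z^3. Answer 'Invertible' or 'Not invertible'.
\text{Not invertible}

The MA(q) characteristic polynomial is P(z) = 1 + 2.15z + 2.2z^2 + 2.112z^3.
Invertibility requires all roots to lie outside the unit circle, i.e. |z| > 1 for every root.
Degree 3: look for a simple real root z0 first, then factor out (1 - z/z0) and solve the remaining quadratic.
Testing z0 = -0.625: P(-0.625) = 1 + (2.15)(-0.625) + (2.2)(-0.625)^2 + (2.112)(-0.625)^3
  = 1 + (-1.34375) + (0.859375) + (-0.515625) = 0.  So z_0 = -0.625 is a root, |z_0| = 0.625.
Divide out the factor (1 + 1.6 z) = (1 - z/z0) (since 1/z0 = -1.6):
  P(z) = (1 + 1.6 z)(1 + (0.55) z + (1.32) z^2)
  [check: z-coef 0.55 - (-1.6) = 2.15; z^2-coef 1.32 - (-1.6)(0.55) = 2.2; z^3-coef -(-1.6)(1.32) = 2.112.]
Remaining roots from the quadratic factor 1 + (0.55) z + (1.32) z^2:
  Set 1 + (0.55) z + (1.32) z^2 = 0, i.e. a z^2 + b z + c = 0 with a = 1.32, b = 0.55, c = 1.
  Discriminant D = b^2 - 4ac = (0.55)^2 - 4*(1.32)*1 = 0.3025 - (5.28) = -4.9775.
  D < 0, so the roots are the complex-conjugate pair z = (-b +/- i sqrt(-D)) / (2a) = -0.2083 +/- 0.8451i.
  For a conjugate pair |z|^2 = z * conj(z) = (product of roots) = c/a = 1/(1.32) = 0.757576, so |z| = sqrt(0.757576) = 0.8704 for both roots.
Moduli of all roots: 0.6250, 0.8704, 0.8704.
All moduli strictly greater than 1? No.
Verdict: Not invertible.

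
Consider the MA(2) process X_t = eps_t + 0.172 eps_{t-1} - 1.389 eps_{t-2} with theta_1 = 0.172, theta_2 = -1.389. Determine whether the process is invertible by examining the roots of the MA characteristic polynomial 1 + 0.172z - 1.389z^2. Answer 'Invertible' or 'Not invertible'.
\text{Not invertible}

The MA(q) characteristic polynomial is P(z) = 1 + 0.172z - 1.389z^2.
Invertibility requires all roots to lie outside the unit circle, i.e. |z| > 1 for every root.
Set 1 + (0.172) z + (-1.389) z^2 = 0, i.e. a z^2 + b z + c = 0 with a = -1.389, b = 0.172, c = 1.
Discriminant D = b^2 - 4ac = (0.172)^2 - 4*(-1.389)*1 = 0.029584 - (-5.556) = 5.585584.
D >= 0, so the roots are real: z = (-b +/- sqrt(D)) / (2a) = (-0.172 +/- 2.363384) / (-2.778).
  z_1 = (-0.172 + 2.363384) / (-2.778) = -0.7888,   |z_1| = 0.7888.
  z_2 = (-0.172 - 2.363384) / (-2.778) = 0.9127,   |z_2| = 0.9127.
Moduli of all roots: 0.7888, 0.9127.
All moduli strictly greater than 1? No.
Verdict: Not invertible.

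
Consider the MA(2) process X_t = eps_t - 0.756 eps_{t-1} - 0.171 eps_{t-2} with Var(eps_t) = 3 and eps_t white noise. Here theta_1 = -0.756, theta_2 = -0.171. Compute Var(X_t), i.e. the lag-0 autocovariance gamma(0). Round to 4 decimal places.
\gamma(0) = 4.8023

For an MA(q) process X_t = eps_t + sum_i theta_i eps_{t-i} with
Var(eps_t) = sigma^2, the variance is
  gamma(0) = sigma^2 * (1 + sum_i theta_i^2).
  sum_i theta_i^2 = (-0.756)^2 + (-0.171)^2 = 0.571536 + 0.029241 = 0.600777.
  gamma(0) = 3 * (1 + 0.600777) = 3 * 1.600777 = 4.802331, which rounds to 4.8023.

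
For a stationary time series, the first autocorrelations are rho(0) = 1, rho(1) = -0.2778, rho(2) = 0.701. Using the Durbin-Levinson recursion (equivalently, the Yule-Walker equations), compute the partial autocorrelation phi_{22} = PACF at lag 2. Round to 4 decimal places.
\phi_{22} = 0.6760

The PACF at lag k is phi_{kk}, the last component of the solution
to the Yule-Walker system G_k phi = r_k where
  (G_k)_{ij} = rho(|i - j|), (r_k)_i = rho(i), i,j = 1..k.
Equivalently, Durbin-Levinson gives phi_{kk} iteratively:
  phi_{11} = rho(1)
  phi_{kk} = [rho(k) - sum_{j=1..k-1} phi_{k-1,j} rho(k-j)]
            / [1 - sum_{j=1..k-1} phi_{k-1,j} rho(j)],
  phi_{k,j} = phi_{k-1,j} - phi_{kk} phi_{k-1,k-j},  j = 1..k-1.
Step k = 1:
  phi_11 = rho(1) = -0.2778.
Step k = 2:
  phi_22 = [rho(2) - phi_11 rho(1)] / [1 - phi_11 rho(1)] = [0.701 - (-0.2778)(-0.2778)] / [1 - (-0.2778)(-0.2778)]
         = 0.62382716 / 0.92282716 = 0.676.
Therefore phi_{22} = 0.6760.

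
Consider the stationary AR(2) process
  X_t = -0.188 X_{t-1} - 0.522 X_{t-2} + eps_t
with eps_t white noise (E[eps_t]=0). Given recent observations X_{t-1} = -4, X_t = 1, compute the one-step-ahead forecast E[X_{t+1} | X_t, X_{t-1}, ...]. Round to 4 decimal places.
E[X_{t+1} \mid \mathcal F_t] = 1.9000

For an AR(p) model X_t = c + sum_i phi_i X_{t-i} + eps_t, the
one-step-ahead conditional mean is
  E[X_{t+1} | X_t, ...] = c + sum_i phi_i X_{t+1-i}.
Substitute known values:
  E[X_{t+1} | ...] = (-0.188) * (1) + (-0.522) * (-4)
                   = 1.9000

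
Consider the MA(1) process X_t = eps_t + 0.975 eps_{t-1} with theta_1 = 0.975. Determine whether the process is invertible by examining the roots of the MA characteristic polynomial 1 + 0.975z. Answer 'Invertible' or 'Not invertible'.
\text{Invertible}

The MA(q) characteristic polynomial is P(z) = 1 + 0.975z.
Invertibility requires all roots to lie outside the unit circle, i.e. |z| > 1 for every root.
This is linear in z: 1 + (0.975) z = 0  =>  z = -1/(0.975) = -1.025641,  |z| = 1.025641.
Moduli of all roots: 1.0256.
All moduli strictly greater than 1? Yes.
Verdict: Invertible.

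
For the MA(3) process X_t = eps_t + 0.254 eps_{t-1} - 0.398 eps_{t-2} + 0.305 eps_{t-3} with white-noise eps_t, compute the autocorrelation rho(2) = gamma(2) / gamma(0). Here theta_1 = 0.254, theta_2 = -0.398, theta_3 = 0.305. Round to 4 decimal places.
\rho(2) = -0.2436

For an MA(q) process with theta_0 = 1, the autocovariance is
  gamma(k) = sigma^2 * sum_{i=0..q-k} theta_i * theta_{i+k},
and rho(k) = gamma(k) / gamma(0). Sigma^2 cancels.
  numerator   = (1)*(-0.398) + (0.254)*(0.305) = -0.32053.
  denominator = (1)^2 + (0.254)^2 + (-0.398)^2 + (0.305)^2 = 1.315945.
  rho(2) = -0.32053 / 1.315945 = -0.2436.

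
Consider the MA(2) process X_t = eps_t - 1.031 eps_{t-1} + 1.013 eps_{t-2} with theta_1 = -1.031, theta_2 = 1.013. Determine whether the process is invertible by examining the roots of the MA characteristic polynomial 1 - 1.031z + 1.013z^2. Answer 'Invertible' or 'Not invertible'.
\text{Not invertible}

The MA(q) characteristic polynomial is P(z) = 1 - 1.031z + 1.013z^2.
Invertibility requires all roots to lie outside the unit circle, i.e. |z| > 1 for every root.
Set 1 + (-1.031) z + (1.013) z^2 = 0, i.e. a z^2 + b z + c = 0 with a = 1.013, b = -1.031, c = 1.
Discriminant D = b^2 - 4ac = (-1.031)^2 - 4*(1.013)*1 = 1.062961 - (4.052) = -2.989039.
D < 0, so the roots are the complex-conjugate pair z = (-b +/- i sqrt(-D)) / (2a) = 0.5089 +/- 0.8533i.
For a conjugate pair |z|^2 = z * conj(z) = (product of roots) = c/a = 1/(1.013) = 0.987167, so |z| = sqrt(0.987167) = 0.9936 for both roots.
Moduli of all roots: 0.9936, 0.9936.
All moduli strictly greater than 1? No.
Verdict: Not invertible.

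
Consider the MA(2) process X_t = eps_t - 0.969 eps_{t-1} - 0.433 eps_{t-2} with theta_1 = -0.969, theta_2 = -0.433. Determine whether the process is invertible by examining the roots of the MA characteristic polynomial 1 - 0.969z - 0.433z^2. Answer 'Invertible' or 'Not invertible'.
\text{Not invertible}

The MA(q) characteristic polynomial is P(z) = 1 - 0.969z - 0.433z^2.
Invertibility requires all roots to lie outside the unit circle, i.e. |z| > 1 for every root.
Set 1 + (-0.969) z + (-0.433) z^2 = 0, i.e. a z^2 + b z + c = 0 with a = -0.433, b = -0.969, c = 1.
Discriminant D = b^2 - 4ac = (-0.969)^2 - 4*(-0.433)*1 = 0.938961 - (-1.732) = 2.670961.
D >= 0, so the roots are real: z = (-b +/- sqrt(D)) / (2a) = (0.969 +/- 1.634307) / (-0.866).
  z_1 = (0.969 + 1.634307) / (-0.866) = -3.0061,   |z_1| = 3.0061.
  z_2 = (0.969 - 1.634307) / (-0.866) = 0.7683,   |z_2| = 0.7683.
Moduli of all roots: 3.0061, 0.7683.
All moduli strictly greater than 1? No.
Verdict: Not invertible.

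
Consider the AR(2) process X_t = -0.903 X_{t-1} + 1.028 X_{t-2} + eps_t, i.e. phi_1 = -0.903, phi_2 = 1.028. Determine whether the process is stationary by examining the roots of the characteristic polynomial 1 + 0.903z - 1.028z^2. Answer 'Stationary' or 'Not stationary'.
\text{Not stationary}

The AR(p) characteristic polynomial is P(z) = 1 + 0.903z - 1.028z^2.
Stationarity requires all roots to lie outside the unit circle, i.e. |z| > 1 for every root.
Set 1 + (0.903) z + (-1.028) z^2 = 0, i.e. a z^2 + b z + c = 0 with a = -1.028, b = 0.903, c = 1.
Discriminant D = b^2 - 4ac = (0.903)^2 - 4*(-1.028)*1 = 0.815409 - (-4.112) = 4.927409.
D >= 0, so the roots are real: z = (-b +/- sqrt(D)) / (2a) = (-0.903 +/- 2.219777) / (-2.056).
  z_1 = (-0.903 + 2.219777) / (-2.056) = -0.6405,   |z_1| = 0.6405.
  z_2 = (-0.903 - 2.219777) / (-2.056) = 1.5189,   |z_2| = 1.5189.
Moduli of all roots: 0.6405, 1.5189.
All moduli strictly greater than 1? No.
Verdict: Not stationary.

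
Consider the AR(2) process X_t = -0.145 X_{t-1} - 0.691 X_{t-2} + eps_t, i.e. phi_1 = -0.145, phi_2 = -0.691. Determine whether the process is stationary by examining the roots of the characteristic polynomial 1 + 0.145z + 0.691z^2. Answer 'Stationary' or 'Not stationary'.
\text{Stationary}

The AR(p) characteristic polynomial is P(z) = 1 + 0.145z + 0.691z^2.
Stationarity requires all roots to lie outside the unit circle, i.e. |z| > 1 for every root.
Set 1 + (0.145) z + (0.691) z^2 = 0, i.e. a z^2 + b z + c = 0 with a = 0.691, b = 0.145, c = 1.
Discriminant D = b^2 - 4ac = (0.145)^2 - 4*(0.691)*1 = 0.021025 - (2.764) = -2.742975.
D < 0, so the roots are the complex-conjugate pair z = (-b +/- i sqrt(-D)) / (2a) = -0.1049 +/- 1.1984i.
For a conjugate pair |z|^2 = z * conj(z) = (product of roots) = c/a = 1/(0.691) = 1.447178, so |z| = sqrt(1.447178) = 1.203 for both roots.
Moduli of all roots: 1.2030, 1.2030.
All moduli strictly greater than 1? Yes.
Verdict: Stationary.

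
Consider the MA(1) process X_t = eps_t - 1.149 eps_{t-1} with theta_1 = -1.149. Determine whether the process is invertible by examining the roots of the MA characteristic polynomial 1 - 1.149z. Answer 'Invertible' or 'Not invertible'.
\text{Not invertible}

The MA(q) characteristic polynomial is P(z) = 1 - 1.149z.
Invertibility requires all roots to lie outside the unit circle, i.e. |z| > 1 for every root.
This is linear in z: 1 + (-1.149) z = 0  =>  z = -1/(-1.149) = 0.870322,  |z| = 0.870322.
Moduli of all roots: 0.8703.
All moduli strictly greater than 1? No.
Verdict: Not invertible.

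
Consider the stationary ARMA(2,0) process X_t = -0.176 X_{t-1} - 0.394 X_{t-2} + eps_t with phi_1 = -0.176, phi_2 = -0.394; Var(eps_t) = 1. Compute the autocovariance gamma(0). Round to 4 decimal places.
\gamma(0) = 1.2029

Multiply the model equation by X_{t-k} and take expectations. With theta_0 = psi_0 = 1 and psi_j the MA(infinity) weights, this gives
  gamma(k) - sum_i phi_i gamma(k-i) = c_k,
  c_k = sigma^2 * sum_{j=k..q} theta_j psi_{j-k}   (c_k = 0 for k > q),
using gamma(-m) = gamma(m).
Pure AR (q = 0): c_0 = sigma^2 = 1, c_k = 0 for k >= 1.
Equations for k = 0, 1, 2 (AR order 2, c_2 = 0):
  (E0) gamma(0) = phi_1 gamma(1) + phi_2 gamma(2) + c_0
  (E1) gamma(1) = phi_1 gamma(0) + phi_2 gamma(1) + c_1
  (E2) gamma(2) = phi_1 gamma(1) + phi_2 gamma(0)
From (E1): gamma(1) = A gamma(0) + B with
  A = phi_1 / (1 - phi_2) = -0.176 / 1.394 = -0.126255,   B = c_1 / (1 - phi_2) = 0 / 1.394 = 0.
Insert (E2) into (E0): gamma(0) (1 - phi_2^2) = phi_1 (1 + phi_2) gamma(1) + c_0.
  phi_1 (1 + phi_2) = (-0.176)(0.606) = -0.106656,   1 - phi_2^2 = 0.844764.
Replace gamma(1) by A gamma(0) + B and collect gamma(0):
  gamma(0) [0.844764 - (-0.106656)(-0.126255)] = c_0 = 1
  gamma(0) * 0.831298 = 1
  gamma(0) = 1 / 0.831298 = 1.202938.
Therefore gamma(0) = 1.2029 (to 4 decimal places).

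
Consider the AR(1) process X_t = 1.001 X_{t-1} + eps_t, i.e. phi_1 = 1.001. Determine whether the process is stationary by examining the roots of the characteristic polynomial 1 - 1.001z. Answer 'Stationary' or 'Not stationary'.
\text{Not stationary}

The AR(p) characteristic polynomial is P(z) = 1 - 1.001z.
Stationarity requires all roots to lie outside the unit circle, i.e. |z| > 1 for every root.
This is linear in z: 1 + (-1.001) z = 0  =>  z = -1/(-1.001) = 0.999001,  |z| = 0.999001.
Moduli of all roots: 0.9990.
All moduli strictly greater than 1? No.
Verdict: Not stationary.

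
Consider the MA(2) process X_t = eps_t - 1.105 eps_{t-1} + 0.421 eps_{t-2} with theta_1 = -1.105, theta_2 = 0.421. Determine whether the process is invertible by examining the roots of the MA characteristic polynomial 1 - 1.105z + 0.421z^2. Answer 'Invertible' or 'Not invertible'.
\text{Invertible}

The MA(q) characteristic polynomial is P(z) = 1 - 1.105z + 0.421z^2.
Invertibility requires all roots to lie outside the unit circle, i.e. |z| > 1 for every root.
Set 1 + (-1.105) z + (0.421) z^2 = 0, i.e. a z^2 + b z + c = 0 with a = 0.421, b = -1.105, c = 1.
Discriminant D = b^2 - 4ac = (-1.105)^2 - 4*(0.421)*1 = 1.221025 - (1.684) = -0.462975.
D < 0, so the roots are the complex-conjugate pair z = (-b +/- i sqrt(-D)) / (2a) = 1.3124 +/- 0.8081i.
For a conjugate pair |z|^2 = z * conj(z) = (product of roots) = c/a = 1/(0.421) = 2.375297, so |z| = sqrt(2.375297) = 1.5412 for both roots.
Moduli of all roots: 1.5412, 1.5412.
All moduli strictly greater than 1? Yes.
Verdict: Invertible.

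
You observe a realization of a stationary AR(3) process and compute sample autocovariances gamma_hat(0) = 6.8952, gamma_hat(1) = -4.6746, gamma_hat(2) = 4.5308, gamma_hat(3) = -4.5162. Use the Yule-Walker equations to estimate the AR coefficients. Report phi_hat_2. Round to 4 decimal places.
\hat\phi_{2} = 0.2510

The Yule-Walker equations for an AR(p) process read, in matrix form,
  Gamma_p phi = r_p,   with   (Gamma_p)_{ij} = gamma(|i - j|),
                       (r_p)_i = gamma(i),   i,j = 1..p.
Substitute the sample gammas (Toeplitz matrix and right-hand side of size 3):
  Gamma_p = [[6.8952, -4.6746, 4.5308], [-4.6746, 6.8952, -4.6746], [4.5308, -4.6746, 6.8952]]
  r_p     = [-4.6746, 4.5308, -4.5162]
Written out (R1..R3):
  (R1) 6.8952 phi_1 - 4.6746 phi_2 + 4.5308 phi_3 = -4.6746
  (R2) -4.6746 phi_1 + 6.8952 phi_2 - 4.6746 phi_3 = 4.5308
  (R3) 4.5308 phi_1 - 4.6746 phi_2 + 6.8952 phi_3 = -4.5162
Gaussian elimination:
  R2 <- R2 - (-4.6746/6.8952) R1 = R2 - (-0.67795) R1:  3.726055 phi_2 - 1.602945 phi_3 = 1.361655
  R3 <- R3 - (4.5308/6.8952) R1 = R3 - (0.657095) R1:  -1.602945 phi_2 + 3.918035 phi_3 = -1.444545
  R3 <- R3 - (-1.602945/3.726055) R2 = R3 - (-0.430199) R2:  3.22845 phi_3 = -0.858762
Back-substitution:
  phi_hat_3 = -0.858762 / 3.22845 = -0.265998
  phi_hat_2 = (1.361655 - (-1.602945)(-0.265998)) / 3.726055 = 0.251009
  phi_hat_1 = (-4.6746 - (-4.6746)(0.251009) - (4.5308)(-0.265998)) / 6.8952 = -0.332992
So phi_hat = [-0.3330, 0.2510, -0.2660].
Therefore phi_hat_2 = 0.2510.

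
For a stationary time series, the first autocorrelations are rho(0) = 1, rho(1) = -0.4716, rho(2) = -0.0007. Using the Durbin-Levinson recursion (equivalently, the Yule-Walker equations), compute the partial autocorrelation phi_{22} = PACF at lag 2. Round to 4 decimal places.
\phi_{22} = -0.2869

The PACF at lag k is phi_{kk}, the last component of the solution
to the Yule-Walker system G_k phi = r_k where
  (G_k)_{ij} = rho(|i - j|), (r_k)_i = rho(i), i,j = 1..k.
Equivalently, Durbin-Levinson gives phi_{kk} iteratively:
  phi_{11} = rho(1)
  phi_{kk} = [rho(k) - sum_{j=1..k-1} phi_{k-1,j} rho(k-j)]
            / [1 - sum_{j=1..k-1} phi_{k-1,j} rho(j)],
  phi_{k,j} = phi_{k-1,j} - phi_{kk} phi_{k-1,k-j},  j = 1..k-1.
Step k = 1:
  phi_11 = rho(1) = -0.4716.
Step k = 2:
  phi_22 = [rho(2) - phi_11 rho(1)] / [1 - phi_11 rho(1)] = [-0.0007 - (-0.4716)(-0.4716)] / [1 - (-0.4716)(-0.4716)]
         = -0.22310656 / 0.77759344 = -0.2869.
Therefore phi_{22} = -0.2869.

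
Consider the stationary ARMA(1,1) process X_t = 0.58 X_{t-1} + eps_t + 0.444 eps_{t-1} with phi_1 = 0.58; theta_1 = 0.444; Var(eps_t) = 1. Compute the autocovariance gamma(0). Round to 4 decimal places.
\gamma(0) = 2.5801

Multiply the model equation by X_{t-k} and take expectations. With theta_0 = psi_0 = 1 and psi_j the MA(infinity) weights, this gives
  gamma(k) - sum_i phi_i gamma(k-i) = c_k,
  c_k = sigma^2 * sum_{j=k..q} theta_j psi_{j-k}   (c_k = 0 for k > q),
using gamma(-m) = gamma(m).
psi-weights needed (psi_j = theta_j + sum_i phi_i psi_{j-i}):
  psi_1 = theta_1 + phi_1 = 0.444 + (0.58) = 1.024
Right-hand sides:
  c_0 = sigma^2 (1 + theta_1 psi_1) = 1 * (1 + (0.444)(1.024)) = 1 * 1.454656 = 1.454656
  c_1 = sigma^2 theta_1 = 1 * (0.444) = 0.444
  c_2 = 0
Equations for k = 0 and k = 1 (AR order 1):
  gamma(0) = phi_1 gamma(1) + c_0
  gamma(1) = phi_1 gamma(0) + c_1
Substituting the second into the first: gamma(0) (1 - phi_1^2) = c_0 + phi_1 c_1, so
  gamma(0) = (c_0 + phi_1 c_1) / (1 - phi_1^2) = (1.454656 + (0.58)(0.444)) / (1 - (0.58)^2) = 1.712176 / 0.6636 = 2.580133.
Therefore gamma(0) = 2.5801 (to 4 decimal places).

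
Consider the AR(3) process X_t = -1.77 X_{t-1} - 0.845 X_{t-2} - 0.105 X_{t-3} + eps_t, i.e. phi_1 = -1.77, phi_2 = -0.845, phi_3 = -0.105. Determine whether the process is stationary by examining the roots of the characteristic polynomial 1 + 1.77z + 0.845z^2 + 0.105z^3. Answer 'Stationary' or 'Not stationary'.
\text{Not stationary}

The AR(p) characteristic polynomial is P(z) = 1 + 1.77z + 0.845z^2 + 0.105z^3.
Stationarity requires all roots to lie outside the unit circle, i.e. |z| > 1 for every root.
Degree 3: look for a simple real root z0 first, then factor out (1 - z/z0) and solve the remaining quadratic.
Testing z0 = -2: P(-2) = 1 + (1.77)(-2) + (0.845)(-2)^2 + (0.105)(-2)^3
  = 1 + (-3.54) + (3.38) + (-0.84) = 0.  So z_0 = -2 is a root, |z_0| = 2.
Divide out the factor (1 + 0.5 z) = (1 - z/z0) (since 1/z0 = -0.5):
  P(z) = (1 + 0.5 z)(1 + (1.27) z + (0.21) z^2)
  [check: z-coef 1.27 - (-0.5) = 1.77; z^2-coef 0.21 - (-0.5)(1.27) = 0.845; z^3-coef -(-0.5)(0.21) = 0.105.]
Remaining roots from the quadratic factor 1 + (1.27) z + (0.21) z^2:
  Set 1 + (1.27) z + (0.21) z^2 = 0, i.e. a z^2 + b z + c = 0 with a = 0.21, b = 1.27, c = 1.
  Discriminant D = b^2 - 4ac = (1.27)^2 - 4*(0.21)*1 = 1.6129 - (0.84) = 0.7729.
  D >= 0, so the roots are real: z = (-b +/- sqrt(D)) / (2a) = (-1.27 +/- 0.879147) / (0.42).
    z_1 = (-1.27 + 0.879147) / (0.42) = -0.9306,   |z_1| = 0.9306.
    z_2 = (-1.27 - 0.879147) / (0.42) = -5.117,   |z_2| = 5.117.
Moduli of all roots: 2.0000, 0.9306, 5.1170.
All moduli strictly greater than 1? No.
Verdict: Not stationary.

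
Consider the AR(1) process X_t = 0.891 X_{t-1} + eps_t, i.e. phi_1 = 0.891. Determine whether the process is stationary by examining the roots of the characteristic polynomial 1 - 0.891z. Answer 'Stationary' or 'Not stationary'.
\text{Stationary}

The AR(p) characteristic polynomial is P(z) = 1 - 0.891z.
Stationarity requires all roots to lie outside the unit circle, i.e. |z| > 1 for every root.
This is linear in z: 1 + (-0.891) z = 0  =>  z = -1/(-0.891) = 1.122334,  |z| = 1.122334.
Moduli of all roots: 1.1223.
All moduli strictly greater than 1? Yes.
Verdict: Stationary.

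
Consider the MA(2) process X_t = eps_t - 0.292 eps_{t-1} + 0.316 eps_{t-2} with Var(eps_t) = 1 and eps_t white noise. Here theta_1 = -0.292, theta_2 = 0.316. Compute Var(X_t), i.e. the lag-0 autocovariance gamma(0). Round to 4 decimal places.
\gamma(0) = 1.1851

For an MA(q) process X_t = eps_t + sum_i theta_i eps_{t-i} with
Var(eps_t) = sigma^2, the variance is
  gamma(0) = sigma^2 * (1 + sum_i theta_i^2).
  sum_i theta_i^2 = (-0.292)^2 + (0.316)^2 = 0.085264 + 0.099856 = 0.18512.
  gamma(0) = 1 * (1 + 0.18512) = 1 * 1.18512 = 1.18512, which rounds to 1.1851.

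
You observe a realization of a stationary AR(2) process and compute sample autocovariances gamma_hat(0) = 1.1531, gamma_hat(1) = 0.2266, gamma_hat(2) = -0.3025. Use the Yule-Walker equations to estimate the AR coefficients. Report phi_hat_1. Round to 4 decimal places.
\hat\phi_{1} = 0.2580

The Yule-Walker equations for an AR(p) process read, in matrix form,
  Gamma_p phi = r_p,   with   (Gamma_p)_{ij} = gamma(|i - j|),
                       (r_p)_i = gamma(i),   i,j = 1..p.
Substitute the sample gammas (Toeplitz matrix and right-hand side of size 2):
  Gamma_p = [[1.1531, 0.2266], [0.2266, 1.1531]]
  r_p     = [0.2266, -0.3025]
Written out:
  1.1531 phi_1 + 0.2266 phi_2 = 0.2266
  0.2266 phi_1 + 1.1531 phi_2 = -0.3025
Solve by Cramer's rule:
  det = gamma(0)^2 - gamma(1)^2 = (1.1531)^2 - (0.2266)^2 = 1.32963961 - 0.05134756 = 1.27829205
  phi_hat_1 = [gamma(1) gamma(0) - gamma(1) gamma(2)] / det = [(0.2266)(1.1531) - (0.2266)(-0.3025)] / 1.27829205 = 0.32983896 / 1.27829205 = 0.258
  phi_hat_2 = [gamma(0) gamma(2) - gamma(1)^2] / det = [(1.1531)(-0.3025) - (0.2266)^2] / 1.27829205 = -0.40016031 / 1.27829205 = -0.313
So phi_hat = [0.2580, -0.3130].
Therefore phi_hat_1 = 0.2580.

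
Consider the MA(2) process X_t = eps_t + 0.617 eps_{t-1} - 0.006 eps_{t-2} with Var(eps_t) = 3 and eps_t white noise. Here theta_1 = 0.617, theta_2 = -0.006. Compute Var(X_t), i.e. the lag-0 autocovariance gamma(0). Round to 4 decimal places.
\gamma(0) = 4.1422

For an MA(q) process X_t = eps_t + sum_i theta_i eps_{t-i} with
Var(eps_t) = sigma^2, the variance is
  gamma(0) = sigma^2 * (1 + sum_i theta_i^2).
  sum_i theta_i^2 = (0.617)^2 + (-0.006)^2 = 0.380689 + 0.000036 = 0.380725.
  gamma(0) = 3 * (1 + 0.380725) = 3 * 1.380725 = 4.142175, which rounds to 4.1422.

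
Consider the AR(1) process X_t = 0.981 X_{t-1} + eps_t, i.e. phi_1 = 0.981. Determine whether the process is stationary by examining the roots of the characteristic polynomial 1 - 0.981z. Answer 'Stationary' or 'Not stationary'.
\text{Stationary}

The AR(p) characteristic polynomial is P(z) = 1 - 0.981z.
Stationarity requires all roots to lie outside the unit circle, i.e. |z| > 1 for every root.
This is linear in z: 1 + (-0.981) z = 0  =>  z = -1/(-0.981) = 1.019368,  |z| = 1.019368.
Moduli of all roots: 1.0194.
All moduli strictly greater than 1? Yes.
Verdict: Stationary.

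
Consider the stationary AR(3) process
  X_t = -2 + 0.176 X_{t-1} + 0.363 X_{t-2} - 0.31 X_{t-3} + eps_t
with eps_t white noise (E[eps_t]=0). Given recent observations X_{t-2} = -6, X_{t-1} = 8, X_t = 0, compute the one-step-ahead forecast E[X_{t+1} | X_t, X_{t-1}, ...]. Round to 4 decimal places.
E[X_{t+1} \mid \mathcal F_t] = 2.7640

For an AR(p) model X_t = c + sum_i phi_i X_{t-i} + eps_t, the
one-step-ahead conditional mean is
  E[X_{t+1} | X_t, ...] = c + sum_i phi_i X_{t+1-i}.
Substitute known values:
  E[X_{t+1} | ...] = -2 + (0.176) * (0) + (0.363) * (8) + (-0.31) * (-6)
                   = 2.7640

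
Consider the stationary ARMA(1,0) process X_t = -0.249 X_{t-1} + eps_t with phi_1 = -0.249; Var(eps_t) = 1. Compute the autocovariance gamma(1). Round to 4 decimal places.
\gamma(1) = -0.2655

Multiply the model equation by X_{t-k} and take expectations. With theta_0 = psi_0 = 1 and psi_j the MA(infinity) weights, this gives
  gamma(k) - sum_i phi_i gamma(k-i) = c_k,
  c_k = sigma^2 * sum_{j=k..q} theta_j psi_{j-k}   (c_k = 0 for k > q),
using gamma(-m) = gamma(m).
Pure AR (q = 0): c_0 = sigma^2 = 1, c_k = 0 for k >= 1.
Equations for k = 0 and k = 1 (AR order 1):
  gamma(0) = phi_1 gamma(1) + c_0
  gamma(1) = phi_1 gamma(0) + c_1
Substituting the second into the first: gamma(0) (1 - phi_1^2) = c_0 + phi_1 c_1, so
  gamma(0) = c_0 / (1 - phi_1^2) = 1 / (1 - (-0.249)^2) = 1 / 0.937999 = 1.066099.
  gamma(1) = phi_1 gamma(0) = (-0.249)(1.066099) = -0.265459.
Therefore gamma(1) = -0.2655 (to 4 decimal places).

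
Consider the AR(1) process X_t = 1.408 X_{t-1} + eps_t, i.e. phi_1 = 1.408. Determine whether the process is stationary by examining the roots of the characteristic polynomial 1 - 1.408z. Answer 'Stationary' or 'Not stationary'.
\text{Not stationary}

The AR(p) characteristic polynomial is P(z) = 1 - 1.408z.
Stationarity requires all roots to lie outside the unit circle, i.e. |z| > 1 for every root.
This is linear in z: 1 + (-1.408) z = 0  =>  z = -1/(-1.408) = 0.710227,  |z| = 0.710227.
Moduli of all roots: 0.7102.
All moduli strictly greater than 1? No.
Verdict: Not stationary.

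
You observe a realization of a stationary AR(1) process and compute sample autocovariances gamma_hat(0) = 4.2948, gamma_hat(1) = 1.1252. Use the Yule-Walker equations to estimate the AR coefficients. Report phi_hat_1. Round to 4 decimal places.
\hat\phi_{1} = 0.2620

The Yule-Walker equations for an AR(p) process read, in matrix form,
  Gamma_p phi = r_p,   with   (Gamma_p)_{ij} = gamma(|i - j|),
                       (r_p)_i = gamma(i),   i,j = 1..p.
Substitute the sample gammas (Toeplitz matrix and right-hand side of size 1):
  Gamma_p = [[4.2948]]
  r_p     = [1.1252]
With p = 1 this is the single equation gamma(0) phi_1 = gamma(1):
  phi_hat_1 = gamma(1) / gamma(0) = 1.1252 / 4.2948 = 0.2620.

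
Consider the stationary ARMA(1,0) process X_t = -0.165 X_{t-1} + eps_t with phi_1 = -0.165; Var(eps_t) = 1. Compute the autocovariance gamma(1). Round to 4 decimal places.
\gamma(1) = -0.1696

Multiply the model equation by X_{t-k} and take expectations. With theta_0 = psi_0 = 1 and psi_j the MA(infinity) weights, this gives
  gamma(k) - sum_i phi_i gamma(k-i) = c_k,
  c_k = sigma^2 * sum_{j=k..q} theta_j psi_{j-k}   (c_k = 0 for k > q),
using gamma(-m) = gamma(m).
Pure AR (q = 0): c_0 = sigma^2 = 1, c_k = 0 for k >= 1.
Equations for k = 0 and k = 1 (AR order 1):
  gamma(0) = phi_1 gamma(1) + c_0
  gamma(1) = phi_1 gamma(0) + c_1
Substituting the second into the first: gamma(0) (1 - phi_1^2) = c_0 + phi_1 c_1, so
  gamma(0) = c_0 / (1 - phi_1^2) = 1 / (1 - (-0.165)^2) = 1 / 0.972775 = 1.027987.
  gamma(1) = phi_1 gamma(0) = (-0.165)(1.027987) = -0.169618.
Therefore gamma(1) = -0.1696 (to 4 decimal places).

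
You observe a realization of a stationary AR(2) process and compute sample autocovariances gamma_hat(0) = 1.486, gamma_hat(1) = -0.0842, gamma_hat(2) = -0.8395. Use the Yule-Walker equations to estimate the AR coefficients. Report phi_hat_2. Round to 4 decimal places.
\hat\phi_{2} = -0.5700

The Yule-Walker equations for an AR(p) process read, in matrix form,
  Gamma_p phi = r_p,   with   (Gamma_p)_{ij} = gamma(|i - j|),
                       (r_p)_i = gamma(i),   i,j = 1..p.
Substitute the sample gammas (Toeplitz matrix and right-hand side of size 2):
  Gamma_p = [[1.486, -0.0842], [-0.0842, 1.486]]
  r_p     = [-0.0842, -0.8395]
Written out:
  1.486 phi_1 - 0.0842 phi_2 = -0.0842
  -0.0842 phi_1 + 1.486 phi_2 = -0.8395
Solve by Cramer's rule:
  det = gamma(0)^2 - gamma(1)^2 = (1.486)^2 - (-0.0842)^2 = 2.208196 - 0.00708964 = 2.20110636
  phi_hat_1 = [gamma(1) gamma(0) - gamma(1) gamma(2)] / det = [(-0.0842)(1.486) - (-0.0842)(-0.8395)] / 2.20110636 = -0.1958071 / 2.20110636 = -0.089
  phi_hat_2 = [gamma(0) gamma(2) - gamma(1)^2] / det = [(1.486)(-0.8395) - (-0.0842)^2] / 2.20110636 = -1.25458664 / 2.20110636 = -0.57
So phi_hat = [-0.0890, -0.5700].
Therefore phi_hat_2 = -0.5700.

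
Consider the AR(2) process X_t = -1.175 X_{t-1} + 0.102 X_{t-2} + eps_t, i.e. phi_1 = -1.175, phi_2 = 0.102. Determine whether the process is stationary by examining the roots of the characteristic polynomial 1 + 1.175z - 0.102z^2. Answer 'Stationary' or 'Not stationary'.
\text{Not stationary}

The AR(p) characteristic polynomial is P(z) = 1 + 1.175z - 0.102z^2.
Stationarity requires all roots to lie outside the unit circle, i.e. |z| > 1 for every root.
Set 1 + (1.175) z + (-0.102) z^2 = 0, i.e. a z^2 + b z + c = 0 with a = -0.102, b = 1.175, c = 1.
Discriminant D = b^2 - 4ac = (1.175)^2 - 4*(-0.102)*1 = 1.380625 - (-0.408) = 1.788625.
D >= 0, so the roots are real: z = (-b +/- sqrt(D)) / (2a) = (-1.175 +/- 1.337395) / (-0.204).
  z_1 = (-1.175 + 1.337395) / (-0.204) = -0.7961,   |z_1| = 0.7961.
  z_2 = (-1.175 - 1.337395) / (-0.204) = 12.3157,   |z_2| = 12.3157.
Moduli of all roots: 0.7961, 12.3157.
All moduli strictly greater than 1? No.
Verdict: Not stationary.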